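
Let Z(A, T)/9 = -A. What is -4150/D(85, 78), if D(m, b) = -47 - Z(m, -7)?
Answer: -2075/359 ≈ -5.7799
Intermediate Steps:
Z(A, T) = -9*A (Z(A, T) = 9*(-A) = -9*A)
D(m, b) = -47 + 9*m (D(m, b) = -47 - (-9)*m = -47 + 9*m)
-4150/D(85, 78) = -4150/(-47 + 9*85) = -4150/(-47 + 765) = -4150/718 = -4150*1/718 = -2075/359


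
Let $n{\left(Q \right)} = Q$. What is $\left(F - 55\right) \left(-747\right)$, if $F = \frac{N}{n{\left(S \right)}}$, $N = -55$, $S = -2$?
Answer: $\frac{41085}{2} \approx 20543.0$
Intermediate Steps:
$F = \frac{55}{2}$ ($F = - \frac{55}{-2} = \left(-55\right) \left(- \frac{1}{2}\right) = \frac{55}{2} \approx 27.5$)
$\left(F - 55\right) \left(-747\right) = \left(\frac{55}{2} - 55\right) \left(-747\right) = \left(- \frac{55}{2}\right) \left(-747\right) = \frac{41085}{2}$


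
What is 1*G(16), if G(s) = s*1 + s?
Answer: 32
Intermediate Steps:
G(s) = 2*s (G(s) = s + s = 2*s)
1*G(16) = 1*(2*16) = 1*32 = 32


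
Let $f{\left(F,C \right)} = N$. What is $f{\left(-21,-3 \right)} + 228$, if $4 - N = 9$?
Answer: $223$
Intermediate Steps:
$N = -5$ ($N = 4 - 9 = -5$)
$f{\left(F,C \right)} = -5$
$f{\left(-21,-3 \right)} + 228 = -5 + 228 = 223$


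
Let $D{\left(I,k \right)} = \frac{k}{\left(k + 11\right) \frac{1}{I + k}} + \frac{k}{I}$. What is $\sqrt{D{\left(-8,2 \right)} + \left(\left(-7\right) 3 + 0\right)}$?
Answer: $\frac{i \sqrt{14989}}{26} \approx 4.7088 i$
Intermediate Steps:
$D{\left(I,k \right)} = \frac{k}{I} + \frac{k \left(I + k\right)}{11 + k}$ ($D{\left(I,k \right)} = \frac{k}{\left(11 + k\right) \frac{1}{I + k}} + \frac{k}{I} = \frac{k}{\frac{1}{I + k} \left(11 + k\right)} + \frac{k}{I} = k \frac{I + k}{11 + k} + \frac{k}{I} = \frac{k \left(I + k\right)}{11 + k} + \frac{k}{I} = \frac{k}{I} + \frac{k \left(I + k\right)}{11 + k}$)
$\sqrt{D{\left(-8,2 \right)} + \left(\left(-7\right) 3 + 0\right)} = \sqrt{\frac{2 \left(11 + 2 + \left(-8\right)^{2} - 16\right)}{\left(-8\right) \left(11 + 2\right)} + \left(\left(-7\right) 3 + 0\right)} = \sqrt{2 \left(- \frac{1}{8}\right) \frac{1}{13} \left(11 + 2 + 64 - 16\right) + \left(-21 + 0\right)} = \sqrt{2 \left(- \frac{1}{8}\right) \frac{1}{13} \cdot 61 - 21} = \sqrt{- \frac{61}{52} - 21} = \sqrt{- \frac{1153}{52}} = \frac{i \sqrt{14989}}{26}$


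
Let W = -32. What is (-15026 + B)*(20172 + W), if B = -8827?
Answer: -480399420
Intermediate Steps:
(-15026 + B)*(20172 + W) = (-15026 - 8827)*(20172 - 32) = -23853*20140 = -480399420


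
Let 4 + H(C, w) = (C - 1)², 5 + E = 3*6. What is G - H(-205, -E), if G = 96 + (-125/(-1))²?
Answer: -26711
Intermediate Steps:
E = 13 (E = -5 + 3*6 = -5 + 18 = 13)
G = 15721 (G = 96 + (-125*(-1))² = 96 + 125² = 96 + 15625 = 15721)
H(C, w) = -4 + (-1 + C)² (H(C, w) = -4 + (C - 1)² = -4 + (-1 + C)²)
G - H(-205, -E) = 15721 - (-4 + (-1 - 205)²) = 15721 - (-4 + (-206)²) = 15721 - (-4 + 42436) = 15721 - 1*42432 = 15721 - 42432 = -26711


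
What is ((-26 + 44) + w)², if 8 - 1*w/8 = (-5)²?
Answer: 13924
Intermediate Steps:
w = -136 (w = 64 - 8*(-5)² = 64 - 8*25 = 64 - 200 = -136)
((-26 + 44) + w)² = ((-26 + 44) - 136)² = (18 - 136)² = (-118)² = 13924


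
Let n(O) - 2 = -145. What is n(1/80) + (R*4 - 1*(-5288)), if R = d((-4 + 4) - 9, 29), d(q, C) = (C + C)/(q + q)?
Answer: 46189/9 ≈ 5132.1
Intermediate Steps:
n(O) = -143 (n(O) = 2 - 145 = -143)
d(q, C) = C/q (d(q, C) = (2*C)/((2*q)) = (2*C)*(1/(2*q)) = C/q)
R = -29/9 (R = 29/((-4 + 4) - 9) = 29/(0 - 9) = 29/(-9) = 29*(-⅑) = -29/9 ≈ -3.2222)
n(1/80) + (R*4 - 1*(-5288)) = -143 + (-29/9*4 - 1*(-5288)) = -143 + (-116/9 + 5288) = -143 + 47476/9 = 46189/9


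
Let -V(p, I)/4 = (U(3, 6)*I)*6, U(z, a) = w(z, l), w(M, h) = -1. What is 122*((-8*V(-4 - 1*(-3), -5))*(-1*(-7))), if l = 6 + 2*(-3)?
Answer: 819840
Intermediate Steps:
l = 0 (l = 6 - 6 = 0)
U(z, a) = -1
V(p, I) = 24*I (V(p, I) = -4*(-I)*6 = -(-24)*I = 24*I)
122*((-8*V(-4 - 1*(-3), -5))*(-1*(-7))) = 122*((-192*(-5))*(-1*(-7))) = 122*(-8*(-120)*7) = 122*(960*7) = 122*6720 = 819840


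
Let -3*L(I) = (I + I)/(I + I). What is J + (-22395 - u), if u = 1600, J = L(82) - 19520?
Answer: -130546/3 ≈ -43515.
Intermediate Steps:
L(I) = -⅓ (L(I) = -(I + I)/(3*(I + I)) = -2*I/(3*(2*I)) = -2*I*1/(2*I)/3 = -⅓*1 = -⅓)
J = -58561/3 (J = -⅓ - 19520 = -58561/3 ≈ -19520.)
J + (-22395 - u) = -58561/3 + (-22395 - 1*1600) = -58561/3 + (-22395 - 1600) = -58561/3 - 23995 = -130546/3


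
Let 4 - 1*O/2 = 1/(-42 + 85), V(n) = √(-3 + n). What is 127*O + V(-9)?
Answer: 43434/43 + 2*I*√3 ≈ 1010.1 + 3.4641*I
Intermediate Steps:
O = 342/43 (O = 8 - 2/(-42 + 85) = 8 - 2/43 = 342/43 ≈ 7.9535)
127*O + V(-9) = 127*(342/43) + √(-3 - 9) = 43434/43 + √(-12) = 43434/43 + 2*I*√3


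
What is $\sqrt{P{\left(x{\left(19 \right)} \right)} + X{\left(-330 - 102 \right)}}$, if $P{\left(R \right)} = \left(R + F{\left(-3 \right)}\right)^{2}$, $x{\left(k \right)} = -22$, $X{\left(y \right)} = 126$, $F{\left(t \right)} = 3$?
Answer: $\sqrt{487} \approx 22.068$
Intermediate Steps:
$P{\left(R \right)} = \left(3 + R\right)^{2}$ ($P{\left(R \right)} = \left(R + 3\right)^{2} = \left(3 + R\right)^{2}$)
$\sqrt{P{\left(x{\left(19 \right)} \right)} + X{\left(-330 - 102 \right)}} = \sqrt{\left(3 - 22\right)^{2} + 126} = \sqrt{\left(-19\right)^{2} + 126} = \sqrt{361 + 126} = \sqrt{487}$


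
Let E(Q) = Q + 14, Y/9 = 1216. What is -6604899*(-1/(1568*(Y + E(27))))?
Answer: 943557/2460640 ≈ 0.38346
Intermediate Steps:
Y = 10944 (Y = 9*1216 = 10944)
E(Q) = 14 + Q
-6604899*(-1/(1568*(Y + E(27)))) = -6604899*(-1/(1568*(10944 + (14 + 27)))) = -6604899*(-1/(1568*(10944 + 41))) = -6604899/(10985*(-1568)) = -6604899/(-17224480) = -6604899*(-1/17224480) = 943557/2460640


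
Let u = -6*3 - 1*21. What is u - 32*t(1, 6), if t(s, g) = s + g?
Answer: -263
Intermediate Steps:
t(s, g) = g + s
u = -39 (u = -18 - 21 = -39)
u - 32*t(1, 6) = -39 - 32*(6 + 1) = -39 - 32*7 = -39 - 224 = -263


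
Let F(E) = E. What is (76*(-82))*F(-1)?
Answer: 6232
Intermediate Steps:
(76*(-82))*F(-1) = (76*(-82))*(-1) = -6232*(-1) = 6232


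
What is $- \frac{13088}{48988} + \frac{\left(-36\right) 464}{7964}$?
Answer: $- \frac{57658024}{24383777} \approx -2.3646$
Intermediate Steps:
$- \frac{13088}{48988} + \frac{\left(-36\right) 464}{7964} = \left(-13088\right) \frac{1}{48988} - \frac{4176}{1991} = - \frac{3272}{12247} - \frac{4176}{1991} = - \frac{57658024}{24383777}$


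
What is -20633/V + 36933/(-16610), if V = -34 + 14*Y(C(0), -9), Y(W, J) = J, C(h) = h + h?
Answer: 6736097/53152 ≈ 126.73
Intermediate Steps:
C(h) = 2*h
V = -160 (V = -34 + 14*(-9) = -34 - 126 = -160)
-20633/V + 36933/(-16610) = -20633/(-160) + 36933/(-16610) = -20633*(-1/160) + 36933*(-1/16610) = 20633/160 - 36933/16610 = 6736097/53152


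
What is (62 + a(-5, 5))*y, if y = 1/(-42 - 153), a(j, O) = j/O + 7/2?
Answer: -43/130 ≈ -0.33077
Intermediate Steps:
a(j, O) = 7/2 + j/O (a(j, O) = j/O + 7*(½) = j/O + 7/2 = 7/2 + j/O)
y = -1/195 (y = 1/(-195) = -1/195 ≈ -0.0051282)
(62 + a(-5, 5))*y = (62 + (7/2 - 5/5))*(-1/195) = (62 + (7/2 - 5*⅕))*(-1/195) = (62 + (7/2 - 1))*(-1/195) = (62 + 5/2)*(-1/195) = (129/2)*(-1/195) = -43/130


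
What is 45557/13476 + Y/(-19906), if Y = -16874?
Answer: 567125833/134126628 ≈ 4.2283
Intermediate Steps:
45557/13476 + Y/(-19906) = 45557/13476 - 16874/(-19906) = 45557*(1/13476) - 16874*(-1/19906) = 45557/13476 + 8437/9953 = 567125833/134126628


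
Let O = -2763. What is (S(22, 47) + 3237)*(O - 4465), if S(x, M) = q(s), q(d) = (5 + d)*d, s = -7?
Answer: -23498228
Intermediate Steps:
q(d) = d*(5 + d)
S(x, M) = 14 (S(x, M) = -7*(5 - 7) = -7*(-2) = 14)
(S(22, 47) + 3237)*(O - 4465) = (14 + 3237)*(-2763 - 4465) = 3251*(-7228) = -23498228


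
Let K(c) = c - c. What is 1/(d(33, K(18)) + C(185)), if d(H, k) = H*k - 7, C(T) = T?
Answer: 1/178 ≈ 0.0056180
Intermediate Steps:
K(c) = 0
d(H, k) = -7 + H*k
1/(d(33, K(18)) + C(185)) = 1/((-7 + 33*0) + 185) = 1/((-7 + 0) + 185) = 1/(-7 + 185) = 1/178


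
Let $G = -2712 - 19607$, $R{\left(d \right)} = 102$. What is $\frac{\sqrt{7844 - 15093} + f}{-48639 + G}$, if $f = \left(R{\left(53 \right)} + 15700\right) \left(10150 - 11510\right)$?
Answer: $\frac{632080}{2087} - \frac{i \sqrt{7249}}{70958} \approx 302.87 - 0.0011999 i$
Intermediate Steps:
$G = -22319$ ($G = -2712 - 19607 = -22319$)
$f = -21490720$ ($f = \left(102 + 15700\right) \left(10150 - 11510\right) = 15802 \left(-1360\right) = -21490720$)
$\frac{\sqrt{7844 - 15093} + f}{-48639 + G} = \frac{\sqrt{7844 - 15093} - 21490720}{-48639 - 22319} = \frac{\sqrt{-7249} - 21490720}{-70958} = \left(i \sqrt{7249} - 21490720\right) \left(- \frac{1}{70958}\right) = \left(-21490720 + i \sqrt{7249}\right) \left(- \frac{1}{70958}\right) = \frac{632080}{2087} - \frac{i \sqrt{7249}}{70958}$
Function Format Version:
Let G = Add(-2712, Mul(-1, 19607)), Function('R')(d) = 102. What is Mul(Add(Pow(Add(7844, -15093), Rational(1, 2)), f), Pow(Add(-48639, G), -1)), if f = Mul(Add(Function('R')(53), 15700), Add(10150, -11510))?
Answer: Add(Rational(632080, 2087), Mul(Rational(-1, 70958), I, Pow(7249, Rational(1, 2)))) ≈ Add(302.87, Mul(-0.0011999, I))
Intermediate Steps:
G = -22319 (G = Add(-2712, -19607) = -22319)
f = -21490720 (f = Mul(Add(102, 15700), Add(10150, -11510)) = Mul(15802, -1360) = -21490720)
Mul(Add(Pow(Add(7844, -15093), Rational(1, 2)), f), Pow(Add(-48639, G), -1)) = Mul(Add(Pow(Add(7844, -15093), Rational(1, 2)), -21490720), Pow(Add(-48639, -22319), -1)) = Mul(Add(Pow(-7249, Rational(1, 2)), -21490720), Pow(-70958, -1)) = Mul(Add(Mul(I, Pow(7249, Rational(1, 2))), -21490720), Rational(-1, 70958)) = Mul(Add(-21490720, Mul(I, Pow(7249, Rational(1, 2)))), Rational(-1, 70958)) = Add(Rational(632080, 2087), Mul(Rational(-1, 70958), I, Pow(7249, Rational(1, 2))))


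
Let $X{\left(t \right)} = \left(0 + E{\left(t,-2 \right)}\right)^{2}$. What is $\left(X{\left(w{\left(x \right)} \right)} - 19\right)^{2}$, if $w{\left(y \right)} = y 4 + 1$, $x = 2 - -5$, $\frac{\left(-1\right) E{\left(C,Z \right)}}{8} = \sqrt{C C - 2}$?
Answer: $2881220329$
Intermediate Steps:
$E{\left(C,Z \right)} = - 8 \sqrt{-2 + C^{2}}$ ($E{\left(C,Z \right)} = - 8 \sqrt{C C - 2} = - 8 \sqrt{C^{2} - 2} = - 8 \sqrt{-2 + C^{2}}$)
$x = 7$ ($x = 2 + 5 = 7$)
$w{\left(y \right)} = 1 + 4 y$ ($w{\left(y \right)} = 4 y + 1 = 1 + 4 y$)
$X{\left(t \right)} = -128 + 64 t^{2}$ ($X{\left(t \right)} = \left(0 - 8 \sqrt{-2 + t^{2}}\right)^{2} = \left(- 8 \sqrt{-2 + t^{2}}\right)^{2} = -128 + 64 t^{2}$)
$\left(X{\left(w{\left(x \right)} \right)} - 19\right)^{2} = \left(\left(-128 + 64 \left(1 + 4 \cdot 7\right)^{2}\right) - 19\right)^{2} = \left(\left(-128 + 64 \left(1 + 28\right)^{2}\right) - 19\right)^{2} = \left(\left(-128 + 64 \cdot 29^{2}\right) - 19\right)^{2} = \left(\left(-128 + 64 \cdot 841\right) - 19\right)^{2} = \left(\left(-128 + 53824\right) - 19\right)^{2} = \left(53696 - 19\right)^{2} = 53677^{2} = 2881220329$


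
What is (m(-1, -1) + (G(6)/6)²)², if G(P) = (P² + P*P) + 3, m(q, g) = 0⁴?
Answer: 390625/16 ≈ 24414.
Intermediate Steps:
m(q, g) = 0
G(P) = 3 + 2*P² (G(P) = (P² + P²) + 3 = 2*P² + 3 = 3 + 2*P²)
(m(-1, -1) + (G(6)/6)²)² = (0 + ((3 + 2*6²)/6)²)² = (0 + ((3 + 2*36)*(⅙))²)² = (0 + ((3 + 72)*(⅙))²)² = (0 + (75*(⅙))²)² = (0 + (25/2)²)² = (0 + 625/4)² = (625/4)² = 390625/16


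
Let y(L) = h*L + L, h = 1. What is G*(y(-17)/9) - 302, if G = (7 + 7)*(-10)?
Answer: 2042/9 ≈ 226.89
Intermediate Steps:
y(L) = 2*L (y(L) = 1*L + L = L + L = 2*L)
G = -140 (G = 14*(-10) = -140)
G*(y(-17)/9) - 302 = -140*2*(-17)/9 - 302 = -(-4760)/9 - 302 = -140*(-34/9) - 302 = 4760/9 - 302 = 2042/9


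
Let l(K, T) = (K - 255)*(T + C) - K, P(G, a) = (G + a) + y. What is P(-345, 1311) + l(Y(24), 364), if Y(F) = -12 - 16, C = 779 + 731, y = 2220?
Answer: -527128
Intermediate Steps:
C = 1510
Y(F) = -28
P(G, a) = 2220 + G + a (P(G, a) = (G + a) + 2220 = 2220 + G + a)
l(K, T) = -K + (-255 + K)*(1510 + T) (l(K, T) = (K - 255)*(T + 1510) - K = (-255 + K)*(1510 + T) - K = -K + (-255 + K)*(1510 + T))
P(-345, 1311) + l(Y(24), 364) = (2220 - 345 + 1311) + (-385050 - 255*364 + 1509*(-28) - 28*364) = 3186 + (-385050 - 92820 - 42252 - 10192) = 3186 - 530314 = -527128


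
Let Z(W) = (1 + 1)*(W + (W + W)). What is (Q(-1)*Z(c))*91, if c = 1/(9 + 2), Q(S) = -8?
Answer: -4368/11 ≈ -397.09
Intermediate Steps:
c = 1/11 ≈ 0.090909
Z(W) = 6*W (Z(W) = 2*(W + 2*W) = 2*(3*W) = 6*W)
(Q(-1)*Z(c))*91 = -48/11*91 = -4368/11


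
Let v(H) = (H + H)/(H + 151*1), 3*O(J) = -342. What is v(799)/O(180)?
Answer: -799/54150 ≈ -0.014755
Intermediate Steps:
O(J) = -114 (O(J) = (⅓)*(-342) = -114)
v(H) = 2*H/(151 + H) (v(H) = (2*H)/(H + 151) = (2*H)/(151 + H) = 2*H/(151 + H))
v(799)/O(180) = (2*799/(151 + 799))/(-114) = (2*799/950)*(-1/114) = (2*799*(1/950))*(-1/114) = (799/475)*(-1/114) = -799/54150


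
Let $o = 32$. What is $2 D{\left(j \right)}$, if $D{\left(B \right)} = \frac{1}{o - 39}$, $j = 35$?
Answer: $- \frac{2}{7} \approx -0.28571$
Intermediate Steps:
$D{\left(B \right)} = - \frac{1}{7}$ ($D{\left(B \right)} = \frac{1}{32 - 39} = \frac{1}{-7} = - \frac{1}{7}$)
$2 D{\left(j \right)} = 2 \left(- \frac{1}{7}\right) = - \frac{2}{7}$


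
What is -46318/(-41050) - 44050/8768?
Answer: -350534069/89981600 ≈ -3.8956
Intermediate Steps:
-46318/(-41050) - 44050/8768 = -46318*(-1/41050) - 44050*1/8768 = 23159/20525 - 22025/4384 = -350534069/89981600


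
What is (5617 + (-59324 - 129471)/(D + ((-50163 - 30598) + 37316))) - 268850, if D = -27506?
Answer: -18676455788/70951 ≈ -2.6323e+5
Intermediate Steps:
(5617 + (-59324 - 129471)/(D + ((-50163 - 30598) + 37316))) - 268850 = (5617 + (-59324 - 129471)/(-27506 + ((-50163 - 30598) + 37316))) - 268850 = (5617 - 188795/(-27506 + (-80761 + 37316))) - 268850 = (5617 - 188795/(-27506 - 43445)) - 268850 = (5617 - 188795/(-70951)) - 268850 = (5617 - 188795*(-1/70951)) - 268850 = (5617 + 188795/70951) - 268850 = 398720562/70951 - 268850 = -18676455788/70951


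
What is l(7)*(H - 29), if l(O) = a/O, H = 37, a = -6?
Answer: -48/7 ≈ -6.8571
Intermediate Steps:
l(O) = -6/O
l(7)*(H - 29) = (-6/7)*(37 - 29) = -6*1/7*8 = -6/7*8 = -48/7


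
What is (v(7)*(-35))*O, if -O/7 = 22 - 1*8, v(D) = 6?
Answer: 20580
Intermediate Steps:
O = -98 (O = -7*(22 - 1*8) = -7*(22 - 8) = -7*14 = -98)
(v(7)*(-35))*O = (6*(-35))*(-98) = -210*(-98) = 20580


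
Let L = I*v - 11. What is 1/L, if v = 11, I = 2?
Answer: 1/11 ≈ 0.090909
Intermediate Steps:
L = 11 (L = 2*11 - 11 = 22 - 11 = 11)
1/L = 1/11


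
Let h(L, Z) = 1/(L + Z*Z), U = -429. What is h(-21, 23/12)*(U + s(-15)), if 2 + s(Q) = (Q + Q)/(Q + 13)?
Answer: 59904/2495 ≈ 24.010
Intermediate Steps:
h(L, Z) = 1/(L + Z²)
s(Q) = -2 + 2*Q/(13 + Q) (s(Q) = -2 + (Q + Q)/(Q + 13) = -2 + (2*Q)/(13 + Q) = -2 + 2*Q/(13 + Q))
h(-21, 23/12)*(U + s(-15)) = (-429 - 26/(13 - 15))/(-21 + (23/12)²) = (-429 - 26/(-2))/(-21 + (23*(1/12))²) = (-429 - 26*(-½))/(-21 + (23/12)²) = (-429 + 13)/(-21 + 529/144) = -416/(-2495/144) = -144/2495*(-416) = 59904/2495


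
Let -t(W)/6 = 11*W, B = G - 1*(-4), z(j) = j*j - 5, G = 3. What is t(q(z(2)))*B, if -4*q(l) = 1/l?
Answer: -231/2 ≈ -115.50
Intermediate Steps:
z(j) = -5 + j**2 (z(j) = j**2 - 5 = -5 + j**2)
q(l) = -1/(4*l)
B = 7 (B = 3 - 1*(-4) = 3 + 4 = 7)
t(W) = -66*W
t(q(z(2)))*B = -(-33)/(2*(-5 + 2**2))*7 = -(-33)/(2*(-5 + 4))*7 = -(-33)/(2*(-1))*7 = -(-33)*(-1)/2*7 = -66*1/4*7 = -33/2*7 = -231/2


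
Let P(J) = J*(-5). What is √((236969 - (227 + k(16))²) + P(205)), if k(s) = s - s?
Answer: √184415 ≈ 429.44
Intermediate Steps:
k(s) = 0
P(J) = -5*J
√((236969 - (227 + k(16))²) + P(205)) = √((236969 - (227 + 0)²) - 5*205) = √((236969 - 1*227²) - 1025) = √((236969 - 1*51529) - 1025) = √((236969 - 51529) - 1025) = √(185440 - 1025) = √184415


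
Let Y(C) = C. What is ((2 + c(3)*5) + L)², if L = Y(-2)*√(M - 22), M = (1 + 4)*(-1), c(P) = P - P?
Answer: -104 - 24*I*√3 ≈ -104.0 - 41.569*I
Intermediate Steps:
c(P) = 0
M = -5 (M = 5*(-1) = -5)
L = -6*I*√3 (L = -2*√(-5 - 22) = -6*I*√3 ≈ -10.392*I)
((2 + c(3)*5) + L)² = ((2 + 0*5) - 6*I*√3)² = ((2 + 0) - 6*I*√3)² = (2 - 6*I*√3)²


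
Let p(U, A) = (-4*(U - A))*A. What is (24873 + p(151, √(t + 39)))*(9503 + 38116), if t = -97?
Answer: 1173379779 - 28761876*I*√58 ≈ 1.1734e+9 - 2.1904e+8*I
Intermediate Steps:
p(U, A) = A*(-4*U + 4*A) (p(U, A) = (-4*U + 4*A)*A = A*(-4*U + 4*A))
(24873 + p(151, √(t + 39)))*(9503 + 38116) = (24873 + 4*√(-97 + 39)*(√(-97 + 39) - 1*151))*(9503 + 38116) = (24873 + 4*√(-58)*(√(-58) - 151))*47619 = (24873 + 4*(I*√58)*(I*√58 - 151))*47619 = (24873 + 4*(I*√58)*(-151 + I*√58))*47619 = (24873 + 4*I*√58*(-151 + I*√58))*47619 = 1184427387 + 190476*I*√58*(-151 + I*√58)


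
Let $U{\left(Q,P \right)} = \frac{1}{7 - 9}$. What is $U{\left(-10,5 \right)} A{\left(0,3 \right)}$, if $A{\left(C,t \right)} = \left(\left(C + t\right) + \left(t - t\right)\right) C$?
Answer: $0$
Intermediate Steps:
$U{\left(Q,P \right)} = - \frac{1}{2}$ ($U{\left(Q,P \right)} = \frac{1}{-2} = - \frac{1}{2}$)
$A{\left(C,t \right)} = C \left(C + t\right)$ ($A{\left(C,t \right)} = \left(\left(C + t\right) + 0\right) C = \left(C + t\right) C = C \left(C + t\right)$)
$U{\left(-10,5 \right)} A{\left(0,3 \right)} = - \frac{0 \left(0 + 3\right)}{2} = - \frac{0 \cdot 3}{2} = \left(- \frac{1}{2}\right) 0 = 0$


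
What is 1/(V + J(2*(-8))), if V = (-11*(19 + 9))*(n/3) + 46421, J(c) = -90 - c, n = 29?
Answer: 3/130109 ≈ 2.3058e-5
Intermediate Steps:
V = 130331/3 (V = (-11*(19 + 9))*(29/3) + 46421 = (-11*28)*(29*(1/3)) + 46421 = -308*29/3 + 46421 = -8932/3 + 46421 = 130331/3 ≈ 43444.)
1/(V + J(2*(-8))) = 1/(130331/3 + (-90 - 2*(-8))) = 1/(130331/3 + (-90 - 1*(-16))) = 1/(130331/3 + (-90 + 16)) = 1/(130331/3 - 74) = 1/(130109/3) = 3/130109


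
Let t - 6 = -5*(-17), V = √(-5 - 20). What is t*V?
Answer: 455*I ≈ 455.0*I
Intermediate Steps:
V = 5*I (V = √(-25) = 5*I ≈ 5.0*I)
t = 91 (t = 6 - 5*(-17) = 6 + 85 = 91)
t*V = 91*(5*I) = 455*I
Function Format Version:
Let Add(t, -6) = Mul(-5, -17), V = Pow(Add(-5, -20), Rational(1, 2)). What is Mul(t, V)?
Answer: Mul(455, I) ≈ Mul(455.00, I)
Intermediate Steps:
V = Mul(5, I) (V = Pow(-25, Rational(1, 2)) = Mul(5, I) ≈ Mul(5.0000, I))
t = 91 (t = Add(6, Mul(-5, -17)) = Add(6, 85) = 91)
Mul(t, V) = Mul(91, Mul(5, I)) = Mul(455, I)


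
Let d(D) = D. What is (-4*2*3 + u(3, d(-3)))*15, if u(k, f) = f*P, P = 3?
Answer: -495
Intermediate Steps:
u(k, f) = 3*f (u(k, f) = f*3 = 3*f)
(-4*2*3 + u(3, d(-3)))*15 = (-4*2*3 + 3*(-3))*15 = (-8*3 - 9)*15 = (-24 - 9)*15 = -33*15 = -495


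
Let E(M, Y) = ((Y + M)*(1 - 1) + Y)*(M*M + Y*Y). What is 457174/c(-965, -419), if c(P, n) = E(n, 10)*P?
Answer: -228587/847564325 ≈ -0.00026970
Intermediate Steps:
E(M, Y) = Y*(M² + Y²) (E(M, Y) = ((M + Y)*0 + Y)*(M² + Y²) = (0 + Y)*(M² + Y²) = Y*(M² + Y²))
c(P, n) = P*(1000 + 10*n²) (c(P, n) = (10*(n² + 10²))*P = (10*(n² + 100))*P = (10*(100 + n²))*P = (1000 + 10*n²)*P = P*(1000 + 10*n²))
457174/c(-965, -419) = 457174/((10*(-965)*(100 + (-419)²))) = 457174/((10*(-965)*(100 + 175561))) = 457174/((10*(-965)*175661)) = 457174/(-1695128650) = 457174*(-1/1695128650) = -228587/847564325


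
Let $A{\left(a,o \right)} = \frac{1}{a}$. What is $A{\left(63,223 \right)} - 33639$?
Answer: $- \frac{2119256}{63} \approx -33639.0$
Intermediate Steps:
$A{\left(63,223 \right)} - 33639 = \frac{1}{63} - 33639 = - \frac{2119256}{63}$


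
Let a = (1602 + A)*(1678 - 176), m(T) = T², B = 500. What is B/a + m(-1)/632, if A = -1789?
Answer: -17563/88756184 ≈ -0.00019788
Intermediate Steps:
a = -280874 (a = (1602 - 1789)*(1678 - 176) = -187*1502 = -280874)
B/a + m(-1)/632 = 500/(-280874) + (-1)²/632 = 500*(-1/280874) + 1*(1/632) = -250/140437 + 1/632 = -17563/88756184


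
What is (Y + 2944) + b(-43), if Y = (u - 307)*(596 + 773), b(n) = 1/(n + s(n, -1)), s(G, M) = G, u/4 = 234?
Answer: 74307869/86 ≈ 8.6405e+5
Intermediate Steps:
u = 936 (u = 4*234 = 936)
b(n) = 1/(2*n) (b(n) = 1/(n + n) = 1/(2*n))
Y = 861101 (Y = (936 - 307)*(596 + 773) = 629*1369 = 861101)
(Y + 2944) + b(-43) = (861101 + 2944) + (½)/(-43) = 864045 + (½)*(-1/43) = 864045 - 1/86 = 74307869/86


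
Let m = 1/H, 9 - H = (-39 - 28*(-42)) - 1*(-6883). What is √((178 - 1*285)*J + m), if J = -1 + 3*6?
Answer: I*√116736372110/8011 ≈ 42.65*I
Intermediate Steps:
J = 17 (J = -1 + 18 = 17)
H = -8011 (H = 9 - ((-39 - 28*(-42)) - 1*(-6883)) = 9 - ((-39 + 1176) + 6883) = 9 - (1137 + 6883) = 9 - 1*8020 = 9 - 8020 = -8011)
m = -1/8011 (m = 1/(-8011) = -1/8011 ≈ -0.00012483)
√((178 - 1*285)*J + m) = √((178 - 1*285)*17 - 1/8011) = √((178 - 285)*17 - 1/8011) = √(-107*17 - 1/8011) = √(-1819 - 1/8011) = √(-14572010/8011) = I*√116736372110/8011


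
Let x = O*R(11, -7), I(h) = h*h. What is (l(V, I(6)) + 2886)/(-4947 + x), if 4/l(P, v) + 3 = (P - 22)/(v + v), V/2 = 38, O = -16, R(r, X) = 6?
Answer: -25958/45387 ≈ -0.57193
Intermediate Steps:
V = 76 (V = 2*38 = 76)
I(h) = h²
l(P, v) = 4/(-3 + (-22 + P)/(2*v)) (l(P, v) = 4/(-3 + (P - 22)/(v + v)) = 4/(-3 + (-22 + P)/((2*v))) = 4/(-3 + (-22 + P)*(1/(2*v))) = 4/(-3 + (-22 + P)/(2*v)))
x = -96 (x = -16*6 = -96)
(l(V, I(6)) + 2886)/(-4947 + x) = (-8*6²/(22 - 1*76 + 6*6²) + 2886)/(-4947 - 96) = (-8*36/(22 - 76 + 6*36) + 2886)/(-5043) = (-8*36/(22 - 76 + 216) + 2886)*(-1/5043) = (-8*36/162 + 2886)*(-1/5043) = (-8*36*1/162 + 2886)*(-1/5043) = (-16/9 + 2886)*(-1/5043) = (25958/9)*(-1/5043) = -25958/45387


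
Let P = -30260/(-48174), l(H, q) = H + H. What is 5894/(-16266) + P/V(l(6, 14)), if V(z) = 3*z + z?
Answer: -547366397/1567196568 ≈ -0.34926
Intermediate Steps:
l(H, q) = 2*H
V(z) = 4*z
P = 15130/24087 (P = -30260*(-1/48174) = 15130/24087 ≈ 0.62814)
5894/(-16266) + P/V(l(6, 14)) = 5894/(-16266) + 15130/(24087*((4*(2*6)))) = 5894*(-1/16266) + 15130/(24087*((4*12))) = -2947/8133 + (15130/24087)/48 = -2947/8133 + (15130/24087)*(1/48) = -2947/8133 + 7565/578088 = -547366397/1567196568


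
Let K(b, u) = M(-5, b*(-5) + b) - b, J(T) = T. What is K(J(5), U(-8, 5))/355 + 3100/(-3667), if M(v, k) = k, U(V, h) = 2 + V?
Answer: -238435/260357 ≈ -0.91580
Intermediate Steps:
K(b, u) = -5*b (K(b, u) = (b*(-5) + b) - b = (-5*b + b) - b = -4*b - b = -5*b)
K(J(5), U(-8, 5))/355 + 3100/(-3667) = -5*5/355 + 3100/(-3667) = -25*1/355 + 3100*(-1/3667) = -5/71 - 3100/3667 = -238435/260357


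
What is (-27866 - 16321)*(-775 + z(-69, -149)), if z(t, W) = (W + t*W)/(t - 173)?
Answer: 397044297/11 ≈ 3.6095e+7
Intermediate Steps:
z(t, W) = (W + W*t)/(-173 + t)
(-27866 - 16321)*(-775 + z(-69, -149)) = (-27866 - 16321)*(-775 - 149*(1 - 69)/(-173 - 69)) = -44187*(-775 - 149*(-68)/(-242)) = -44187*(-775 - 149*(-1/242)*(-68)) = -44187*(-775 - 5066/121) = -44187*(-98841/121) = 397044297/11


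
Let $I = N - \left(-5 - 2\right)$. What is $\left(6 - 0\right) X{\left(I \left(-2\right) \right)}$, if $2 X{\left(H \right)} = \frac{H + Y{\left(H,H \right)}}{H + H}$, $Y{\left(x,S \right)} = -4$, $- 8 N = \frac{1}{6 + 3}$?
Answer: $\frac{1941}{1006} \approx 1.9294$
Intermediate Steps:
$N = - \frac{1}{72}$ ($N = - \frac{1}{8 \left(6 + 3\right)} = - \frac{1}{8 \cdot 9} = \left(- \frac{1}{8}\right) \frac{1}{9} = - \frac{1}{72} \approx -0.013889$)
$I = \frac{503}{72}$ ($I = - \frac{1}{72} - \left(-5 - 2\right) = - \frac{1}{72} - -7 = - \frac{1}{72} + 7 = \frac{503}{72} \approx 6.9861$)
$X{\left(H \right)} = \frac{-4 + H}{4 H}$ ($X{\left(H \right)} = \frac{\left(H - 4\right) \frac{1}{H + H}}{2} = \frac{\left(-4 + H\right) \frac{1}{2 H}}{2} = \frac{\frac{1}{2} \frac{1}{H} \left(-4 + H\right)}{2} = \frac{-4 + H}{4 H}$)
$\left(6 - 0\right) X{\left(I \left(-2\right) \right)} = \left(6 - 0\right) \frac{-4 + \frac{503}{72} \left(-2\right)}{4 \cdot \frac{503}{72} \left(-2\right)} = \left(6 + 0\right) \frac{-4 - \frac{503}{36}}{4 \left(- \frac{503}{36}\right)} = 6 \cdot \frac{1}{4} \left(- \frac{36}{503}\right) \left(- \frac{647}{36}\right) = 6 \cdot \frac{647}{2012} = \frac{1941}{1006}$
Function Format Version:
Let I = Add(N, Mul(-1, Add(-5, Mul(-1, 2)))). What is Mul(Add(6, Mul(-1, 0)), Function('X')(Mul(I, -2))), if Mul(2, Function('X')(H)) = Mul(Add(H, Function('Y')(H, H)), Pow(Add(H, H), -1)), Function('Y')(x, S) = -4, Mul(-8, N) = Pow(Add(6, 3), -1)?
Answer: Rational(1941, 1006) ≈ 1.9294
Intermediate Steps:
N = Rational(-1, 72) (N = Mul(Rational(-1, 8), Pow(Add(6, 3), -1)) = Mul(Rational(-1, 8), Pow(9, -1)) = Mul(Rational(-1, 8), Rational(1, 9)) = Rational(-1, 72) ≈ -0.013889)
I = Rational(503, 72) (I = Add(Rational(-1, 72), Mul(-1, Add(-5, Mul(-1, 2)))) = Add(Rational(-1, 72), Mul(-1, Add(-5, -2))) = Add(Rational(-1, 72), Mul(-1, -7)) = Add(Rational(-1, 72), 7) = Rational(503, 72) ≈ 6.9861)
Function('X')(H) = Mul(Rational(1, 4), Pow(H, -1), Add(-4, H)) (Function('X')(H) = Mul(Rational(1, 2), Mul(Add(H, -4), Pow(Add(H, H), -1))) = Mul(Rational(1, 2), Mul(Add(-4, H), Pow(Mul(2, H), -1))) = Mul(Rational(1, 2), Mul(Add(-4, H), Mul(Rational(1, 2), Pow(H, -1)))) = Mul(Rational(1, 2), Mul(Rational(1, 2), Pow(H, -1), Add(-4, H))) = Mul(Rational(1, 4), Pow(H, -1), Add(-4, H)))
Mul(Add(6, Mul(-1, 0)), Function('X')(Mul(I, -2))) = Mul(Add(6, Mul(-1, 0)), Mul(Rational(1, 4), Pow(Mul(Rational(503, 72), -2), -1), Add(-4, Mul(Rational(503, 72), -2)))) = Mul(Add(6, 0), Mul(Rational(1, 4), Pow(Rational(-503, 36), -1), Add(-4, Rational(-503, 36)))) = Mul(6, Mul(Rational(1, 4), Rational(-36, 503), Rational(-647, 36))) = Mul(6, Rational(647, 2012)) = Rational(1941, 1006)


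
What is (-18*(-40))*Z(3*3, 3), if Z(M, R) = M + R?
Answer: 8640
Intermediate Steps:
(-18*(-40))*Z(3*3, 3) = (-18*(-40))*(3*3 + 3) = 720*(9 + 3) = 720*12 = 8640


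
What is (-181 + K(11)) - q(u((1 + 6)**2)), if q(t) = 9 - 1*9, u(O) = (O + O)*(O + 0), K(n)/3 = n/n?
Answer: -178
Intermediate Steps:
K(n) = 3 (K(n) = 3*(n/n) = 3*1 = 3)
u(O) = 2*O**2 (u(O) = (2*O)*O = 2*O**2)
q(t) = 0 (q(t) = 9 - 9 = 0)
(-181 + K(11)) - q(u((1 + 6)**2)) = (-181 + 3) - 1*0 = -178 + 0 = -178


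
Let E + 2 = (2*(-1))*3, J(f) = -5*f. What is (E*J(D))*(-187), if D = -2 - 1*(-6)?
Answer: -29920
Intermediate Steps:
D = 4 (D = -2 + 6 = 4)
E = -8 (E = -2 + (2*(-1))*3 = -2 - 2*3 = -2 - 6 = -8)
(E*J(D))*(-187) = -(-40)*4*(-187) = -8*(-20)*(-187) = 160*(-187) = -29920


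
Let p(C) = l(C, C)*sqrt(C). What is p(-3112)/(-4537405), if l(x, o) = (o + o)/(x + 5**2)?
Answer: -12448*I*sqrt(778)/14006969235 ≈ -2.4788e-5*I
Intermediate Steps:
l(x, o) = 2*o/(25 + x) (l(x, o) = (2*o)/(x + 25) = (2*o)/(25 + x) = 2*o/(25 + x))
p(C) = 2*C**(3/2)/(25 + C) (p(C) = (2*C/(25 + C))*sqrt(C) = 2*C**(3/2)/(25 + C))
p(-3112)/(-4537405) = (2*(-3112)**(3/2)/(25 - 3112))/(-4537405) = (2*(-6224*I*sqrt(778))/(-3087))*(-1/4537405) = (2*(-6224*I*sqrt(778))*(-1/3087))*(-1/4537405) = (12448*I*sqrt(778)/3087)*(-1/4537405) = -12448*I*sqrt(778)/14006969235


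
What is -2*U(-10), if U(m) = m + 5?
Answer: 10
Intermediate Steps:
U(m) = 5 + m
-2*U(-10) = -2*(5 - 10) = -2*(-5) = 10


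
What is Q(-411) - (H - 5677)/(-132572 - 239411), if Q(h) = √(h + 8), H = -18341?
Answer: -24018/371983 + I*√403 ≈ -0.064567 + 20.075*I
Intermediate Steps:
Q(h) = √(8 + h)
Q(-411) - (H - 5677)/(-132572 - 239411) = √(8 - 411) - (-18341 - 5677)/(-132572 - 239411) = √(-403) - (-24018)/(-371983) = I*√403 - (-24018)*(-1)/371983 = I*√403 - 1*24018/371983 = I*√403 - 24018/371983 = -24018/371983 + I*√403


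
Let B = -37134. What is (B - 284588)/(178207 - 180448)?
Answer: 321722/2241 ≈ 143.56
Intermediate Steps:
(B - 284588)/(178207 - 180448) = (-37134 - 284588)/(178207 - 180448) = -321722/(-2241) = -321722*(-1/2241) = 321722/2241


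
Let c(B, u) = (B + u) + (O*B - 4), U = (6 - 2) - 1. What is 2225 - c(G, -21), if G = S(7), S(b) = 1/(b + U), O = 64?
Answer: 4487/2 ≈ 2243.5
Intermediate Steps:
U = 3 (U = 4 - 1 = 3)
S(b) = 1/(3 + b) (S(b) = 1/(b + 3) = 1/(3 + b))
G = ⅒ (G = 1/(3 + 7) = 1/10 = ⅒ ≈ 0.10000)
c(B, u) = -4 + u + 65*B (c(B, u) = (B + u) + (64*B - 4) = (B + u) + (-4 + 64*B) = -4 + u + 65*B)
2225 - c(G, -21) = 2225 - (-4 - 21 + 65*(⅒)) = 2225 - (-4 - 21 + 13/2) = 2225 - 1*(-37/2) = 2225 + 37/2 = 4487/2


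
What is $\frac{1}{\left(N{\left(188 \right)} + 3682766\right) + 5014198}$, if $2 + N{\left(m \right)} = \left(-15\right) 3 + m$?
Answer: $\frac{1}{8697105} \approx 1.1498 \cdot 10^{-7}$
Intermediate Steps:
$N{\left(m \right)} = -47 + m$ ($N{\left(m \right)} = -2 + \left(\left(-15\right) 3 + m\right) = -2 + \left(-45 + m\right) = -47 + m$)
$\frac{1}{\left(N{\left(188 \right)} + 3682766\right) + 5014198} = \frac{1}{\left(\left(-47 + 188\right) + 3682766\right) + 5014198} = \frac{1}{\left(141 + 3682766\right) + 5014198} = \frac{1}{3682907 + 5014198} = \frac{1}{8697105}$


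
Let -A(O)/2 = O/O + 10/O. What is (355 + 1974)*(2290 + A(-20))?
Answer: 5331081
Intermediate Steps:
A(O) = -2 - 20/O (A(O) = -2*(O/O + 10/O) = -2*(1 + 10/O) = -2 - 20/O)
(355 + 1974)*(2290 + A(-20)) = (355 + 1974)*(2290 + (-2 - 20/(-20))) = 2329*(2290 + (-2 - 20*(-1/20))) = 2329*(2290 + (-2 + 1)) = 2329*(2290 - 1) = 2329*2289 = 5331081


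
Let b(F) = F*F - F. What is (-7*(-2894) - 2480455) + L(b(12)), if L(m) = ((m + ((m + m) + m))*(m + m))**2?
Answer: 19427669467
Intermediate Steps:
b(F) = F**2 - F
L(m) = 64*m**4 (L(m) = ((m + (2*m + m))*(2*m))**2 = ((m + 3*m)*(2*m))**2 = ((4*m)*(2*m))**2 = (8*m**2)**2 = 64*m**4)
(-7*(-2894) - 2480455) + L(b(12)) = (-7*(-2894) - 2480455) + 64*(12*(-1 + 12))**4 = (20258 - 2480455) + 64*(12*11)**4 = -2460197 + 64*132**4 = -2460197 + 64*303595776 = -2460197 + 19430129664 = 19427669467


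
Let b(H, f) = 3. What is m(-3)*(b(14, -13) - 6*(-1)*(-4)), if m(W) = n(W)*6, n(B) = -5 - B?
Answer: 252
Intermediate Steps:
m(W) = -30 - 6*W (m(W) = (-5 - W)*6 = -30 - 6*W)
m(-3)*(b(14, -13) - 6*(-1)*(-4)) = (-30 - 6*(-3))*(3 - 6*(-1)*(-4)) = (-30 + 18)*(3 - (-6)*(-4)) = -12*(3 - 1*24) = -12*(3 - 24) = -12*(-21) = 252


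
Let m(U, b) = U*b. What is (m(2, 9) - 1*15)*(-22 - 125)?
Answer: -441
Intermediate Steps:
(m(2, 9) - 1*15)*(-22 - 125) = (2*9 - 1*15)*(-22 - 125) = (18 - 15)*(-147) = 3*(-147) = -441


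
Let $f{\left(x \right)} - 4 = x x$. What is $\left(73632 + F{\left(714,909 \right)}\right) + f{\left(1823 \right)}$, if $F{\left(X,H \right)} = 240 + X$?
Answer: $3397919$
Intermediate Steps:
$f{\left(x \right)} = 4 + x^{2}$ ($f{\left(x \right)} = 4 + x x = 4 + x^{2}$)
$\left(73632 + F{\left(714,909 \right)}\right) + f{\left(1823 \right)} = \left(73632 + \left(240 + 714\right)\right) + \left(4 + 1823^{2}\right) = \left(73632 + 954\right) + \left(4 + 3323329\right) = 74586 + 3323333 = 3397919$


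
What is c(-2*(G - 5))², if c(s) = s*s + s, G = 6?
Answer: 4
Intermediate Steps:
c(s) = s + s² (c(s) = s² + s = s + s²)
c(-2*(G - 5))² = ((-2*(6 - 5))*(1 - 2*(6 - 5)))² = ((-2*1)*(1 - 2*1))² = (-2*(1 - 2))² = (-2*(-1))² = 2² = 4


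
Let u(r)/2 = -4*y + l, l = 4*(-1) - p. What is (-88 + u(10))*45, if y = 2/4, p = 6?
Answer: -5040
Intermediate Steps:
y = ½ (y = 2*(¼) = ½ ≈ 0.50000)
l = -10 (l = 4*(-1) - 1*6 = -4 - 6 = -10)
u(r) = -24 (u(r) = 2*(-4*½ - 10) = 2*(-2 - 10) = 2*(-12) = -24)
(-88 + u(10))*45 = (-88 - 24)*45 = -112*45 = -5040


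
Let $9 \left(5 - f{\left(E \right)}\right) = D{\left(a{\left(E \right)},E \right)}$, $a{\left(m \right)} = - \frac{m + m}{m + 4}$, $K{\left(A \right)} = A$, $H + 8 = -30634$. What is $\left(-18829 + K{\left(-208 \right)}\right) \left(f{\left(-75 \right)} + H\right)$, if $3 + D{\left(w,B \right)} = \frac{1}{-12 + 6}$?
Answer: $\frac{31494413023}{54} \approx 5.8323 \cdot 10^{8}$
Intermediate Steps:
$H = -30642$ ($H = -8 - 30634 = -30642$)
$a{\left(m \right)} = - \frac{2 m}{4 + m}$
$D{\left(w,B \right)} = - \frac{19}{6}$ ($D{\left(w,B \right)} = -3 + \frac{1}{-12 + 6} = -3 + \frac{1}{-6} = -3 - \frac{1}{6} = - \frac{19}{6}$)
$f{\left(E \right)} = \frac{289}{54}$ ($f{\left(E \right)} = 5 - - \frac{19}{54} = 5 + \frac{19}{54} = \frac{289}{54}$)
$\left(-18829 + K{\left(-208 \right)}\right) \left(f{\left(-75 \right)} + H\right) = \left(-18829 - 208\right) \left(\frac{289}{54} - 30642\right) = \left(-19037\right) \left(- \frac{1654379}{54}\right) = \frac{31494413023}{54}$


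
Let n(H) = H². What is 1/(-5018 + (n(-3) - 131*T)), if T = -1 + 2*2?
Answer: -1/5402 ≈ -0.00018512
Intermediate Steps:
T = 3 (T = -1 + 4 = 3)
1/(-5018 + (n(-3) - 131*T)) = 1/(-5018 + ((-3)² - 131*3)) = 1/(-5018 + (9 - 393)) = 1/(-5018 - 384) = 1/(-5402) = -1/5402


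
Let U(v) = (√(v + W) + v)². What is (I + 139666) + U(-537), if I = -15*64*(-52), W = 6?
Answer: 477424 - 3222*I*√59 ≈ 4.7742e+5 - 24749.0*I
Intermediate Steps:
I = 49920 (I = -960*(-52) = 49920)
U(v) = (v + √(6 + v))² (U(v) = (√(v + 6) + v)² = (√(6 + v) + v)² = (v + √(6 + v))²)
(I + 139666) + U(-537) = (49920 + 139666) + (-537 + √(6 - 537))² = 189586 + (-537 + √(-531))² = 189586 + (-537 + 3*I*√59)²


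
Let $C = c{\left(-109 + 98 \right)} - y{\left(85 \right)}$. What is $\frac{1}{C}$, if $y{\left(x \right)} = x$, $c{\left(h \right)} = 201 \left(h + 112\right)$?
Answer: $\frac{1}{20216} \approx 4.9466 \cdot 10^{-5}$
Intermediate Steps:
$c{\left(h \right)} = 22512 + 201 h$ ($c{\left(h \right)} = 201 \left(112 + h\right) = 22512 + 201 h$)
$C = 20216$ ($C = \left(22512 + 201 \left(-109 + 98\right)\right) - 85 = \left(22512 + 201 \left(-11\right)\right) - 85 = \left(22512 - 2211\right) - 85 = 20301 - 85 = 20216$)
$\frac{1}{C} = \frac{1}{20216}$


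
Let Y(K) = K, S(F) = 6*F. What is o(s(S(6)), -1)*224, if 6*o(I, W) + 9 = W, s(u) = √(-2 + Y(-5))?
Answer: -1120/3 ≈ -373.33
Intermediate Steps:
s(u) = I*√7 (s(u) = √(-2 - 5) = √(-7) = I*√7)
o(I, W) = -3/2 + W/6
o(s(S(6)), -1)*224 = (-3/2 + (⅙)*(-1))*224 = (-3/2 - ⅙)*224 = -5/3*224 = -1120/3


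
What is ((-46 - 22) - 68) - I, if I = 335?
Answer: -471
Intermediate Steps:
((-46 - 22) - 68) - I = ((-46 - 22) - 68) - 1*335 = (-68 - 68) - 335 = -136 - 335 = -471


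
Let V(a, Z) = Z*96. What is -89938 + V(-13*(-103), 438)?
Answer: -47890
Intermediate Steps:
V(a, Z) = 96*Z
-89938 + V(-13*(-103), 438) = -89938 + 96*438 = -89938 + 42048 = -47890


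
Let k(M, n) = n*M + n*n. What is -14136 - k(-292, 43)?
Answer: -3429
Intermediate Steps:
k(M, n) = n² + M*n (k(M, n) = M*n + n² = n² + M*n)
-14136 - k(-292, 43) = -14136 - 43*(-292 + 43) = -14136 - 43*(-249) = -14136 - 1*(-10707) = -14136 + 10707 = -3429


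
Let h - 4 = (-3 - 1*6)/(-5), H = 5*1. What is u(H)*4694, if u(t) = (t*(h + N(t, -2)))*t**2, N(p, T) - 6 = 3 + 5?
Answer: 11617650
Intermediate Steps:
N(p, T) = 14 (N(p, T) = 6 + (3 + 5) = 6 + 8 = 14)
H = 5
h = 29/5 (h = 4 + (-3 - 1*6)/(-5) = 4 + (-3 - 6)*(-1/5) = 4 - 9*(-1/5) = 4 + 9/5 = 29/5 ≈ 5.8000)
u(t) = 99*t**3/5 (u(t) = (t*(29/5 + 14))*t**2 = (t*(99/5))*t**2 = (99*t/5)*t**2 = 99*t**3/5)
u(H)*4694 = ((99/5)*5**3)*4694 = ((99/5)*125)*4694 = 2475*4694 = 11617650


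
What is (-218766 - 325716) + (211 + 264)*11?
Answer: -539257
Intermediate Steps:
(-218766 - 325716) + (211 + 264)*11 = -544482 + 475*11 = -544482 + 5225 = -539257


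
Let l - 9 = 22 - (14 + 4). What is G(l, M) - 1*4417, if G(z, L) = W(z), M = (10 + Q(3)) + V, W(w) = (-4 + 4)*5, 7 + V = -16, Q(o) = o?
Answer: -4417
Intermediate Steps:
V = -23 (V = -7 - 16 = -23)
W(w) = 0 (W(w) = 0*5 = 0)
M = -10 (M = (10 + 3) - 23 = 13 - 23 = -10)
l = 13 (l = 9 + (22 - (14 + 4)) = 9 + (22 - 1*18) = 9 + (22 - 18) = 9 + 4 = 13)
G(z, L) = 0
G(l, M) - 1*4417 = 0 - 1*4417 = 0 - 4417 = -4417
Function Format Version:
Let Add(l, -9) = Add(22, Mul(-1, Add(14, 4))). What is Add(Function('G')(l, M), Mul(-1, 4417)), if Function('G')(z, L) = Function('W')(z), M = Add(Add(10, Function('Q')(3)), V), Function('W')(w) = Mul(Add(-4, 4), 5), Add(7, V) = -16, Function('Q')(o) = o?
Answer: -4417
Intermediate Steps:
V = -23 (V = Add(-7, -16) = -23)
Function('W')(w) = 0 (Function('W')(w) = Mul(0, 5) = 0)
M = -10 (M = Add(Add(10, 3), -23) = Add(13, -23) = -10)
l = 13 (l = Add(9, Add(22, Mul(-1, Add(14, 4)))) = Add(9, Add(22, Mul(-1, 18))) = Add(9, Add(22, -18)) = Add(9, 4) = 13)
Function('G')(z, L) = 0
Add(Function('G')(l, M), Mul(-1, 4417)) = Add(0, Mul(-1, 4417)) = Add(0, -4417) = -4417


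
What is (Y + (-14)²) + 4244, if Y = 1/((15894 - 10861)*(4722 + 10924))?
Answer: 349633651921/78746318 ≈ 4440.0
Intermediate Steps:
Y = 1/78746318 (Y = 1/(5033*15646) = 1/78746318 ≈ 1.2699e-8)
(Y + (-14)²) + 4244 = (1/78746318 + (-14)²) + 4244 = (1/78746318 + 196) + 4244 = 15434278329/78746318 + 4244 = 349633651921/78746318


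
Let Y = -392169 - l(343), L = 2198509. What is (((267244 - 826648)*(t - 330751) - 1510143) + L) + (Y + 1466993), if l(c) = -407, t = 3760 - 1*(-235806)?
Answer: 51011017337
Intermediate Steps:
t = 239566 (t = 3760 + 235806 = 239566)
Y = -391762 (Y = -392169 - 1*(-407) = -392169 + 407 = -391762)
(((267244 - 826648)*(t - 330751) - 1510143) + L) + (Y + 1466993) = (((267244 - 826648)*(239566 - 330751) - 1510143) + 2198509) + (-391762 + 1466993) = ((-559404*(-91185) - 1510143) + 2198509) + 1075231 = ((51009253740 - 1510143) + 2198509) + 1075231 = (51007743597 + 2198509) + 1075231 = 51009942106 + 1075231 = 51011017337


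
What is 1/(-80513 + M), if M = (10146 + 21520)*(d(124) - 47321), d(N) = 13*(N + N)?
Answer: -1/1396456115 ≈ -7.1610e-10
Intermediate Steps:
d(N) = 26*N (d(N) = 13*(2*N) = 26*N)
M = -1396375602 (M = (10146 + 21520)*(26*124 - 47321) = 31666*(3224 - 47321) = 31666*(-44097) = -1396375602)
1/(-80513 + M) = 1/(-80513 - 1396375602) = 1/(-1396456115) = -1/1396456115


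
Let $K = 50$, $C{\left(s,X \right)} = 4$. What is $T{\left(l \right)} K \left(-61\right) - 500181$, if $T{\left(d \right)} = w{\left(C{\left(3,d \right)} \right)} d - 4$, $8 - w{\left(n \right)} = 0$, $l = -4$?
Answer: $-390381$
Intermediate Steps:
$w{\left(n \right)} = 8$ ($w{\left(n \right)} = 8 - 0 = 8 + 0 = 8$)
$T{\left(d \right)} = -4 + 8 d$ ($T{\left(d \right)} = 8 d - 4 = -4 + 8 d$)
$T{\left(l \right)} K \left(-61\right) - 500181 = \left(-4 + 8 \left(-4\right)\right) 50 \left(-61\right) - 500181 = \left(-4 - 32\right) 50 \left(-61\right) - 500181 = \left(-36\right) 50 \left(-61\right) - 500181 = \left(-1800\right) \left(-61\right) - 500181 = 109800 - 500181 = -390381$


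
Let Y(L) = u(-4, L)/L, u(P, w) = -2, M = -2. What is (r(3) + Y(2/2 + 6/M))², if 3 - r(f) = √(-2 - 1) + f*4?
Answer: (8 + I*√3)² ≈ 61.0 + 27.713*I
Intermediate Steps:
r(f) = 3 - 4*f - I*√3 (r(f) = 3 - (√(-2 - 1) + f*4) = 3 - (√(-3) + 4*f) = 3 - (I*√3 + 4*f) = 3 - (4*f + I*√3) = 3 + (-4*f - I*√3) = 3 - 4*f - I*√3)
Y(L) = -2/L
(r(3) + Y(2/2 + 6/M))² = ((3 - 4*3 - I*√3) - 2/(2/2 + 6/(-2)))² = ((3 - 12 - I*√3) - 2/(2*(½) + 6*(-½)))² = ((-9 - I*√3) - 2/(1 - 3))² = ((-9 - I*√3) - 2/(-2))² = ((-9 - I*√3) - 2*(-½))² = ((-9 - I*√3) + 1)² = (-8 - I*√3)²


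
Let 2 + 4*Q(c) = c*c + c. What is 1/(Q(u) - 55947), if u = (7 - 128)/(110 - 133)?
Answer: -1058/59183743 ≈ -1.7877e-5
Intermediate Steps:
u = 121/23 (u = -121/(-23) = -121*(-1/23) = 121/23 ≈ 5.2609)
Q(c) = -1/2 + c/4 + c**2/4 (Q(c) = -1/2 + (c*c + c)/4 = -1/2 + (c**2 + c)/4 = -1/2 + (c + c**2)/4 = -1/2 + (c/4 + c**2/4) = -1/2 + c/4 + c**2/4)
1/(Q(u) - 55947) = 1/((-1/2 + (1/4)*(121/23) + (121/23)**2/4) - 55947) = 1/((-1/2 + 121/92 + (1/4)*(14641/529)) - 55947) = 1/((-1/2 + 121/92 + 14641/2116) - 55947) = 1/(8183/1058 - 55947) = 1/(-59183743/1058) = -1058/59183743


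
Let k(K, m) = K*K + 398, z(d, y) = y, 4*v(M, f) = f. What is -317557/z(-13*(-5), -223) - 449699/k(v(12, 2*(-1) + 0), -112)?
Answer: 104736793/355239 ≈ 294.83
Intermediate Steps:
v(M, f) = f/4
k(K, m) = 398 + K² (k(K, m) = K² + 398 = 398 + K²)
-317557/z(-13*(-5), -223) - 449699/k(v(12, 2*(-1) + 0), -112) = -317557/(-223) - 449699/(398 + ((2*(-1) + 0)/4)²) = -317557*(-1/223) - 449699/(398 + ((-2 + 0)/4)²) = 317557/223 - 449699/(398 + ((¼)*(-2))²) = 317557/223 - 449699/(398 + (-½)²) = 317557/223 - 449699/(398 + ¼) = 317557/223 - 449699/1593/4 = 317557/223 - 449699*4/1593 = 317557/223 - 1798796/1593 = 104736793/355239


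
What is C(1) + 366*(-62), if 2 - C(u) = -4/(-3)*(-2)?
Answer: -68062/3 ≈ -22687.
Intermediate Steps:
C(u) = 14/3 (C(u) = 2 - (-4/(-3))*(-2) = 2 - (-4*(-⅓))*(-2) = 2 - 4*(-2)/3 = 2 - 1*(-8/3) = 2 + 8/3 = 14/3)
C(1) + 366*(-62) = 14/3 + 366*(-62) = 14/3 - 22692 = -68062/3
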